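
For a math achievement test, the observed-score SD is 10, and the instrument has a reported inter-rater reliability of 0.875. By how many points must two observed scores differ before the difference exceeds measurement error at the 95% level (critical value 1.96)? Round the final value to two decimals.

SEM = 10.0000 * √(1 − 0.8750) = 10.0000 * √0.1250 ≃ 10.0000 * 0.3536 ≃ 3.5355
SE_diff = SEM * √2 ≃ 3.5355 * 1.4142 ≃ 5.0000
Minimum reliable difference = 1.96 * SE_diff ≃ 1.96 * 5.0000 ≃ 9.8000

9.80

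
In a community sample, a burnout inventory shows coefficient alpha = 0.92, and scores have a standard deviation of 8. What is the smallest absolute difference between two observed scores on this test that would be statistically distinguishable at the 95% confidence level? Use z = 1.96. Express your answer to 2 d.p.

6.27

SEM = 8.000 · √(1 − 0.920) = 8.000 · √0.080 ≈ 8.000 · 0.283 ≈ 2.263
Standard error of the difference = 2.263·√2 ≈ 3.200
Minimum reliable difference = 1.96 · SE_diff ≈ 1.96 · 3.200 ≈ 6.272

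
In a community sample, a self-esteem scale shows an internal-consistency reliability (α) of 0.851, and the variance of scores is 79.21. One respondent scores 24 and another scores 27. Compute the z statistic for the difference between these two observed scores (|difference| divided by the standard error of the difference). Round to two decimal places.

SD = √79.21 = 8.900
SEM = 8.900×√(1 − 0.851) ≈ 3.435
Standard error of the difference = 3.435·√2 ≈ 4.858
z = |24 − 27| / 4.858 = 3 / 4.858 ≈ 0.617

0.62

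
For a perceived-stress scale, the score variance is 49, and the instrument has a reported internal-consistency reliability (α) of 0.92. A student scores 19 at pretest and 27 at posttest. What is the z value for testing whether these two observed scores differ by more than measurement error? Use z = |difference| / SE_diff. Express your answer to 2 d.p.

2.86

SD = √49 ≈ 7.000
SEM = 7.000 × √(1 − 0.920) = 7.000 × √0.080 ≈ 7.000 × 0.283 ≈ 1.980
SE_diff = SEM × √2 ≈ 1.980 × 1.414 ≈ 2.800
z = |19 − 27| / 2.800 = 8 / 2.800 ≈ 2.857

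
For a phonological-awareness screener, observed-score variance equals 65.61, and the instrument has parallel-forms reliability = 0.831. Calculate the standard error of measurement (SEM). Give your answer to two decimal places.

SD = √65.61 = 8.10000
SEM = 8.10000 × √(1 − 0.83100) = 8.10000 × √0.16900 ≈ 8.10000 × 0.41110 ≈ 3.32988

3.33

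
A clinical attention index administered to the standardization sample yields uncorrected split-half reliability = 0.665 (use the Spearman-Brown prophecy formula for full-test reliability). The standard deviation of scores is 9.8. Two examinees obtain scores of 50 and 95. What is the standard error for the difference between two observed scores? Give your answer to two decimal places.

Spearman-Brown: r = 2(0.665) / (1 + 0.665) = 1.330 / 1.665 ≈ 0.799
SEM = 9.800 * √(1 − 0.799) = 9.800 * √0.201 ≈ 9.800 * 0.449 ≈ 4.396
SE_diff = √2 * SEM ≈ 6.217

6.22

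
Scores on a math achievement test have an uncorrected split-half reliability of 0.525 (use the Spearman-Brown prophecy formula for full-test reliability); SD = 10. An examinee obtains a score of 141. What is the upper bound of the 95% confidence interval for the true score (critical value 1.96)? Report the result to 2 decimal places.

151.94

r_full = 2·0.525 / (1 + 0.525) ≃ 0.6885
SEM = 10.0000*√(1 − 0.6885) ≃ 5.5810
Half-width = 1.96*5.5810 ≃ 10.9388
Upper limit = 141 + 10.9388 ≃ 151.9388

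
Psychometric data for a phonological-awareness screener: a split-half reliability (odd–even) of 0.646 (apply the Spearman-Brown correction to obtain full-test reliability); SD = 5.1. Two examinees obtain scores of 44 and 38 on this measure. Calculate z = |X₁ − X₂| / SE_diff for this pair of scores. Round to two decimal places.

Full-length reliability (Spearman-Brown) = 2(0.646)/(1+0.646) ≈ 0.78493
SEM = 5.10000 * √(1 − 0.78493) = 5.10000 * √0.21507 ≈ 5.10000 * 0.46375 ≈ 2.36514
SE_diff = SEM * √2 ≈ 2.36514 * 1.41421 ≈ 3.34481
z = |44 − 38| / 3.34481 = 6 / 3.34481 ≈ 1.79382

1.79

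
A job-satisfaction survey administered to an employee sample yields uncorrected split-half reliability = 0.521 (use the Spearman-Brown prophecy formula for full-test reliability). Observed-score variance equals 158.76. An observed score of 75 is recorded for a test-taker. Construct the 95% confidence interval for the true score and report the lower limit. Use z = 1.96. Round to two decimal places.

σ = 158.76^(1/2) = 12.60000
Spearman-Brown: r = 2(0.521) / (1 + 0.521) = 1.04200 / 1.52100 ≈ 0.68508
The standard error of measurement is 12.60000*√(1 − 0.68508) ≈ 12.60000*0.56118 ≈ 7.07088.
1.96 * SEM ≈ 13.85893
Lower bound: 75 − 13.85893 = 61.14107

61.14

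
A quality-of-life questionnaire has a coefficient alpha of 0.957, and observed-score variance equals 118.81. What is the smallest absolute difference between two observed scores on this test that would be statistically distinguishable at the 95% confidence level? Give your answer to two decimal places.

σ = 118.81^(1/2) = 10.90000
SEM = 10.90000·√(1 − 0.95700) ≈ 2.26027
SE_diff = √2 · SEM ≈ 3.19651
Minimum reliable difference = 1.96 · SE_diff ≈ 1.96 · 3.19651 ≈ 6.26515

6.27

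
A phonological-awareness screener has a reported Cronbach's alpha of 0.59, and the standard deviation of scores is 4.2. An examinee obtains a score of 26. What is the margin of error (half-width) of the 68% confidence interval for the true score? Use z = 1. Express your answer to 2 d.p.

2.69

SEM = 4.200 · √(1 − 0.590) = 4.200 · √0.410 ≈ 4.200 · 0.640 ≈ 2.689
1 · SEM ≈ 2.689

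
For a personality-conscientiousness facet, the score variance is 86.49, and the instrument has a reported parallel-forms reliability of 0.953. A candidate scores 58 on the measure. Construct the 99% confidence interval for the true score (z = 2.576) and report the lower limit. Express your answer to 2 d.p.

σ = 86.49^(1/2) = 9.3000
The standard error of measurement is 9.3000*√(1 − 0.9530) ≈ 9.3000*0.2168 ≈ 2.0162.
Half-width = 2.576*2.0162 ≈ 5.1937
Lower bound: 58 − 5.1937 = 52.8063

52.81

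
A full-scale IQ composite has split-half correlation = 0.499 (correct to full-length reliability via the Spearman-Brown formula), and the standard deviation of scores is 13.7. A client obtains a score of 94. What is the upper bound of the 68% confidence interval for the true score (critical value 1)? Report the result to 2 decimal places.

101.92

Full-length reliability (Spearman-Brown) = 2(0.499)/(1+0.499) ≈ 0.666
SEM = 13.700 · √(1 − 0.666) = 13.700 · √0.334 ≈ 13.700 · 0.578 ≈ 7.920
1 · SEM ≈ 7.920
Upper limit = 94 + 7.920 ≈ 101.920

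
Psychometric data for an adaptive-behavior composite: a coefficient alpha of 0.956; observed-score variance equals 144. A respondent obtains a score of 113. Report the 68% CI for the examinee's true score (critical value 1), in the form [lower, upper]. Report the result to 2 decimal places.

[110.48, 115.52]

SD = √144 ≈ 12.000
SEM = 12.000*√(1 − 0.956) ≈ 2.517
Half-width = 1*2.517 ≈ 2.517
CI = 113 ± 2.517 → [110.483, 115.517]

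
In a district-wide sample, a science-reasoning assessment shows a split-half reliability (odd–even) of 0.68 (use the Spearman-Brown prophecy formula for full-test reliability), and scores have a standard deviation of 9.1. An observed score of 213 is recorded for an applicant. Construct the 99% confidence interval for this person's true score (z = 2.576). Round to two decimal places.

[202.77, 223.23]

r_full = 2·0.68 / (1 + 0.68) ≃ 0.810
SEM = 9.100×√(1 − 0.810) ≃ 3.972
2.576 × SEM ≃ 10.231
CI = 213 ± 10.231 → [202.769, 223.231]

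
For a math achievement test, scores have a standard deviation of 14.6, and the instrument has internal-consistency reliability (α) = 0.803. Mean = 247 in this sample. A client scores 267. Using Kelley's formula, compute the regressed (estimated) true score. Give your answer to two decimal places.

263.06

Estimated true score = 0.8030×267 + (1 − 0.8030)×247 ≃ 263.0600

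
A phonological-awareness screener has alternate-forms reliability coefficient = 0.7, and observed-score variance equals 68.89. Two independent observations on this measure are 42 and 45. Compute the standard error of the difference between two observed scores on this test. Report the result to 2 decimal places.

6.43

SD = √68.89 = 8.3000
SEM = 8.3000*√(1 − 0.7000) ≈ 4.5461
Standard error of the difference = 4.5461·√2 ≈ 6.4292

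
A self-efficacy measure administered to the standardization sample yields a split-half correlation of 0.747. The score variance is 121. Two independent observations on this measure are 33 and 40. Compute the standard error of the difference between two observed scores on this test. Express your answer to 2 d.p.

5.92

σ = 121^(1/2) = 11.000
Spearman-Brown: r = 2(0.747) / (1 + 0.747) = 1.494 / 1.747 ≈ 0.855
SEM = 11.000 * √(1 − 0.855) = 11.000 * √0.145 ≈ 11.000 * 0.381 ≈ 4.186
SE_diff = SEM * √2 ≈ 4.186 * 1.414 ≈ 5.920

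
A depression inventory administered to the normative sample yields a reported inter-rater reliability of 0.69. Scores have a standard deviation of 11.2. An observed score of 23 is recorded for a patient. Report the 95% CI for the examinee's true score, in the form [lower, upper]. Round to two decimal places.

[10.78, 35.22]

SEM = 11.200 × √(1 − 0.690) = 11.200 × √0.310 ≃ 11.200 × 0.557 ≃ 6.236
Half-width = 1.96×6.236 ≃ 12.222
Interval: (10.778, 35.222)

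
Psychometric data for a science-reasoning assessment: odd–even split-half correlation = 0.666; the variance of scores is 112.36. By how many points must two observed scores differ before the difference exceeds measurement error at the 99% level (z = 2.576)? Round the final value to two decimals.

SD = √112.36 = 10.6000
Spearman-Brown: r = 2(0.666) / (1 + 0.666) = 1.3320 / 1.6660 ≈ 0.7995
SEM = 10.6000 · √(1 − 0.7995) = 10.6000 · √0.2005 ≈ 10.6000 · 0.4478 ≈ 4.7462
Standard error of the difference = 4.7462·√2 ≈ 6.7121
Minimum reliable difference = 2.576 · SE_diff ≈ 2.576 · 6.7121 ≈ 17.2903

17.29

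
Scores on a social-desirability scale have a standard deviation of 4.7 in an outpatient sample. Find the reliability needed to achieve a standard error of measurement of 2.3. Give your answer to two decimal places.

0.76

Required reliability = 1 − (SEM/SD)² = 1 − 0.2395 ≈ 0.7605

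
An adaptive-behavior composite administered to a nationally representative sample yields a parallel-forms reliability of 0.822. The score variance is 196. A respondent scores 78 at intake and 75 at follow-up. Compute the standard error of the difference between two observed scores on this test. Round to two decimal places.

SD = √196 = 14.00000
SEM = 14.00000 · √(1 − 0.82200) = 14.00000 · √0.17800 ≈ 14.00000 · 0.42190 ≈ 5.90661
SE_diff = √2 · SEM ≈ 8.35320

8.35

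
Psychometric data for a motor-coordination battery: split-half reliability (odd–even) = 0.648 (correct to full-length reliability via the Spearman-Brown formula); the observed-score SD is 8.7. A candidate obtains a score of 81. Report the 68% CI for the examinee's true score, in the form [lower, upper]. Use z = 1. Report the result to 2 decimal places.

[76.98, 85.02]

Spearman-Brown: r = 2(0.648) / (1 + 0.648) = 1.2960 / 1.6480 ≃ 0.7864
The standard error of measurement is 8.7000*√(1 − 0.7864) ≃ 8.7000*0.4622 ≃ 4.0208.
1 * SEM ≃ 4.0208
68% CI: 81 ± 4.0208 = [76.9792, 85.0208]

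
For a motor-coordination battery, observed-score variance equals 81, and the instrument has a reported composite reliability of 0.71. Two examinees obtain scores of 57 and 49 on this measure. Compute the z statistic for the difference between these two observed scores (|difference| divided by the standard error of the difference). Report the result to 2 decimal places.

1.17

SD = √81 = 9.00000
SEM = 9.00000 · √(1 − 0.71000) = 9.00000 · √0.29000 ≈ 9.00000 · 0.53852 ≈ 4.84665
SE_diff = √2 · SEM ≈ 6.85420
z = |57 − 49| / 6.85420 = 8 / 6.85420 ≈ 1.16717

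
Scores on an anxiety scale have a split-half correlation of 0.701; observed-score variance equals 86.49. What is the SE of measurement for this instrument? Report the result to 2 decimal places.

SD = √86.49 ≈ 9.300
r_full = 2·0.701 / (1 + 0.701) ≈ 0.824
SEM = 9.300 · √(1 − 0.824) = 9.300 · √0.176 ≈ 9.300 · 0.419 ≈ 3.899

3.90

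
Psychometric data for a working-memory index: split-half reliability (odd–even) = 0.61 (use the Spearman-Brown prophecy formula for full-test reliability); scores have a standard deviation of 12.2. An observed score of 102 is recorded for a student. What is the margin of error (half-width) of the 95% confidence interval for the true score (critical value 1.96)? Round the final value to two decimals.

r_full = 2·0.61 / (1 + 0.61) ≃ 0.758
SEM = 12.200 · √(1 − 0.758) = 12.200 · √0.242 ≃ 12.200 · 0.492 ≃ 6.005
Margin = 1.96 · 6.005 ≃ 11.769

11.77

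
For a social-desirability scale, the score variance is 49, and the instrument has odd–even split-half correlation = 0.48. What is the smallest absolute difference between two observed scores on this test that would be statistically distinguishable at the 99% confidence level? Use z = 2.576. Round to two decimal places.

15.12

SD = √49 ≈ 7.000
Spearman-Brown: r = 2(0.48) / (1 + 0.48) = 0.960 / 1.480 ≈ 0.649
SEM = 7.000 × √(1 − 0.649) = 7.000 × √0.351 ≈ 7.000 × 0.593 ≈ 4.149
SE_diff = √2 × SEM ≈ 5.868
Minimum reliable difference = 2.576 × SE_diff ≈ 2.576 × 5.868 ≈ 15.116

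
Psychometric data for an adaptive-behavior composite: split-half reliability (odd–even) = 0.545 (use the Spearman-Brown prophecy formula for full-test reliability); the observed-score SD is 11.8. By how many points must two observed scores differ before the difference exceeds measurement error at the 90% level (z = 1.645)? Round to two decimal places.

14.90

r_full = 2·0.545 / (1 + 0.545) ≃ 0.7055
SEM = 11.8000×√(1 − 0.7055) ≃ 6.4036
Standard error of the difference = 6.4036·√2 ≃ 9.0560
Minimum reliable difference = 1.645 × SE_diff ≃ 1.645 × 9.0560 ≃ 14.8972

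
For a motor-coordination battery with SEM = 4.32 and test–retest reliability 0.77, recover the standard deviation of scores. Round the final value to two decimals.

SD = SEM / √(1 − r) = 4.32 / √0.230 ≃ 4.32 / 0.480 ≃ 9.008

9.01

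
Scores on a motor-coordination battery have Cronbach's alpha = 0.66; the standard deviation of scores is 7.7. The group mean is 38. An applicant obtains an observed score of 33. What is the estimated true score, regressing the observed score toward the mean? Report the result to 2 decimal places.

T̂ = r·X + (1 − r)·M = 0.66000*33 + 0.34000*38 = 21.78000 + 12.92000 ≈ 34.70000

34.70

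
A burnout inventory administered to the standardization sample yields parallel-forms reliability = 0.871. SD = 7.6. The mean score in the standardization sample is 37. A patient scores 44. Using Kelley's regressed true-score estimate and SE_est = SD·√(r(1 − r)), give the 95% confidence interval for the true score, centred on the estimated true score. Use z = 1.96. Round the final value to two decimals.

[38.10, 48.09]

T̂ = r·X + (1 − r)·M = 0.871·44 + 0.129·37 = 38.324 + 4.773 ≃ 43.097
SE_est = SD · √(r(1 − r)) = 7.600 · √0.112 ≃ 7.600 · 0.335 ≃ 2.548
CI = 43.097 ± 1.96 · 2.548 → [38.104, 48.090]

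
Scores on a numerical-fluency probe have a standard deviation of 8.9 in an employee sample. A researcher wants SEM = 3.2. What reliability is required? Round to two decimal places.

r = 1 − (3.2000/8.9)² ≈ 1 − 0.1293 ≈ 0.8707

0.87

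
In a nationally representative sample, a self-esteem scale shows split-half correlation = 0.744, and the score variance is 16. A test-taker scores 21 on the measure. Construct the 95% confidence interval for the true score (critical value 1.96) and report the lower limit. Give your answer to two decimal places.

SD = √16 = 4.00000
Full-length reliability (Spearman-Brown) = 2(0.744)/(1+0.744) ≈ 0.85321
SEM = 4.00000 * √(1 − 0.85321) = 4.00000 * √0.14679 ≈ 4.00000 * 0.38313 ≈ 1.53252
Margin = 1.96 * 1.53252 ≈ 3.00374
Lower bound: 21 − 3.00374 = 17.99626

18.00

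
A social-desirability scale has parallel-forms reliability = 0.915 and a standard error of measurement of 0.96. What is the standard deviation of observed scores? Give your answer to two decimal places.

σ = SEM·(1 − r)^(−1/2) ≈ 0.96·3.42997 ≈ 3.29277

3.29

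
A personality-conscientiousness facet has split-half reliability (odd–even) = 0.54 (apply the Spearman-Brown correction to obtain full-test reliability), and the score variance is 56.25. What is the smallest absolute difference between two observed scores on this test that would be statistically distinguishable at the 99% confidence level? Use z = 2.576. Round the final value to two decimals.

14.93

SD = √56.25 ≈ 7.500
Spearman-Brown: r = 2(0.54) / (1 + 0.54) = 1.080 / 1.540 ≈ 0.701
SEM = 7.500*√(1 − 0.701) ≈ 4.099
Standard error of the difference = 4.099·√2 ≈ 5.797
Minimum reliable difference = 2.576 * SE_diff ≈ 2.576 * 5.797 ≈ 14.933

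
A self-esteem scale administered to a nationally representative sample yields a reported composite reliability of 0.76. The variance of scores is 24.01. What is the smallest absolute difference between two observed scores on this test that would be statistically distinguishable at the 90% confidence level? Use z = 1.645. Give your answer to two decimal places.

SD = √24.01 ≈ 4.900
SEM = 4.900 * √(1 − 0.760) = 4.900 * √0.240 ≈ 4.900 * 0.490 ≈ 2.400
SE_diff = √2 * SEM ≈ 3.395
Minimum reliable difference = 1.645 * SE_diff ≈ 1.645 * 3.395 ≈ 5.584

5.58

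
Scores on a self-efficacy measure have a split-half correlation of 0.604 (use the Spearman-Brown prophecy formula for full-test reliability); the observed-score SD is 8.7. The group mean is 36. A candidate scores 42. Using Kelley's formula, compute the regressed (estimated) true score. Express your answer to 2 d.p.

40.52

Spearman-Brown: r = 2(0.604) / (1 + 0.604) = 1.208 / 1.604 ≈ 0.753
Estimated true score = 0.753·42 + (1 − 0.753)·36 ≈ 40.519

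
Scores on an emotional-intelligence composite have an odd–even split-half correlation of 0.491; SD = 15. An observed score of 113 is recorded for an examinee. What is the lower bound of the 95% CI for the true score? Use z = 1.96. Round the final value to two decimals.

Full-length reliability (Spearman-Brown) = 2(0.491)/(1+0.491) ≈ 0.659
SEM = 15.000*√(1 − 0.659) ≈ 8.764
1.96 * SEM ≈ 17.178
Lower limit = 113 − 17.178 ≈ 95.822

95.82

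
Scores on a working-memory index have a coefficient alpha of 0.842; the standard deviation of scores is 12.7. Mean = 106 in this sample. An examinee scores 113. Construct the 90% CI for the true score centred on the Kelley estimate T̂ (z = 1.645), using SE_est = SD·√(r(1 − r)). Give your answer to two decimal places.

[104.27, 119.51]

T̂ = 0.8420(113) + 0.1580(106) ≃ 111.8940
SE_est = 12.7000·√[r(1 − r)] ≃ 4.6322
CI = 111.8940 ± 1.645 × 4.6322 → [104.2740, 119.5140]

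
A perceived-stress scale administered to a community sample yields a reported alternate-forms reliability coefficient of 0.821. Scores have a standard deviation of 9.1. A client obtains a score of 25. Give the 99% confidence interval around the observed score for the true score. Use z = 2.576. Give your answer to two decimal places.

SEM = 9.1000×√(1 − 0.8210) ≈ 3.8501
Half-width = 2.576×3.8501 ≈ 9.9178
99% CI: 25 ± 9.9178 = [15.0822, 34.9178]

[15.08, 34.92]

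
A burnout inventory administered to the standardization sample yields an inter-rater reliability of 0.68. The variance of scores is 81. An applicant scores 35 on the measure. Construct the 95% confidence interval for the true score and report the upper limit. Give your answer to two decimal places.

σ = 81^(1/2) = 9.0000
The standard error of measurement is 9.0000*√(1 − 0.6800) ≈ 9.0000*0.5657 ≈ 5.0912.
Half-width = 1.96*5.0912 ≈ 9.9787
Upper bound: 35 + 9.9787 = 44.9787

44.98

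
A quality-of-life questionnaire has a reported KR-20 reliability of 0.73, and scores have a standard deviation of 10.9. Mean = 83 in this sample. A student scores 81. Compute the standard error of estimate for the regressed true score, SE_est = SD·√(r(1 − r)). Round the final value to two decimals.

SE_est = SD * √(r(1 − r)) = 10.900 * √0.197 ≈ 10.900 * 0.444 ≈ 4.839

4.84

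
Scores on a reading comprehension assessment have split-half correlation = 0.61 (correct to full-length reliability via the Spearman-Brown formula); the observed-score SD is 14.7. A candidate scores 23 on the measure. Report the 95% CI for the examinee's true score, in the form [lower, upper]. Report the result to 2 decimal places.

[8.82, 37.18]

Full-length reliability (Spearman-Brown) = 2(0.61)/(1+0.61) ≈ 0.758
The standard error of measurement is 14.700*√(1 − 0.758) ≈ 14.700*0.492 ≈ 7.235.
Half-width = 1.96*7.235 ≈ 14.181
95% CI: 23 ± 14.181 = [8.819, 37.181]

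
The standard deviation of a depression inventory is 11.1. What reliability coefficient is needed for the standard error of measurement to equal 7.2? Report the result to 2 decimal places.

r = 1 − (SEM / SD)² = 1 − (7.200 / 11.1)² ≈ 1 − 0.421 ≈ 0.579

0.58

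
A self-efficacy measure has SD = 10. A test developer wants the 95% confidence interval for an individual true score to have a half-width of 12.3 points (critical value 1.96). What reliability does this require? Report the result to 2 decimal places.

Required SEM = 12.3 / 1.96 ≈ 6.276
r = 1 − (SEM / SD)² = 1 − (6.276 / 10)² ≈ 1 − 0.394 ≈ 0.606

0.61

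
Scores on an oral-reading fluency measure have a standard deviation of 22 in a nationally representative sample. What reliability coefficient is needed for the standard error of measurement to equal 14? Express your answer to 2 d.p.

0.60

r = 1 − (SEM / SD)² = 1 − (14.0000 / 22)² ≃ 1 − 0.4050 ≃ 0.5950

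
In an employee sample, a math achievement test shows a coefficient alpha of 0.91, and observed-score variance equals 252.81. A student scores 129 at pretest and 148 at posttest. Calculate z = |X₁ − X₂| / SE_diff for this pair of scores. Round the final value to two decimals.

2.82

SD = √252.81 = 15.9000
SEM = 15.9000×√(1 − 0.9100) ≈ 4.7700
SE_diff = √2 × SEM ≈ 6.7458
z = 19 / 6.7458 ≈ 2.8166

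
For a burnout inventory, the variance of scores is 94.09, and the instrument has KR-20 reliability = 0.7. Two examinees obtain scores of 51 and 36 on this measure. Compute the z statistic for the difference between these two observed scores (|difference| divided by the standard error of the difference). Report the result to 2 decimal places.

SD = √94.09 ≈ 9.700
The standard error of measurement is 9.700·√(1 − 0.700) ≈ 9.700·0.548 ≈ 5.313.
Standard error of the difference = 5.313·√2 ≈ 7.514
z = |51 − 36| / 7.514 = 15 / 7.514 ≈ 1.996

2.00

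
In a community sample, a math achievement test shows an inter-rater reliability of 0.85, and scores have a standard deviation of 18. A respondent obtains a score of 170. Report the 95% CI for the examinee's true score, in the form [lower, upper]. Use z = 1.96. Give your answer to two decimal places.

[156.34, 183.66]

SEM = 18.0000 × √(1 − 0.8500) = 18.0000 × √0.1500 ≈ 18.0000 × 0.3873 ≈ 6.9714
Half-width = 1.96×6.9714 ≈ 13.6639
CI = 170 ± 13.6639 → [156.3361, 183.6639]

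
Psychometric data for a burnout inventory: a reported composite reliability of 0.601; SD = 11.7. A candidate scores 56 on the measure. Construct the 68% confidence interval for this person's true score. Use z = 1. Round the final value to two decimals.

SEM = 11.7000·√(1 − 0.6010) ≃ 7.3905
Half-width = 1·7.3905 ≃ 7.3905
68% CI: 56 ± 7.3905 = [48.6095, 63.3905]

[48.61, 63.39]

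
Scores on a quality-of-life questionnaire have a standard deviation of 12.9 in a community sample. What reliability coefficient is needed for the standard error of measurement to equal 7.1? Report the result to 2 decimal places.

Required reliability = 1 − (SEM/SD)² = 1 − 0.303 ≈ 0.697

0.70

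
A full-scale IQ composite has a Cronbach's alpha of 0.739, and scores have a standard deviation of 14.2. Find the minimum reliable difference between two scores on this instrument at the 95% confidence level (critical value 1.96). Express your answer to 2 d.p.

SEM = 14.200 × √(1 − 0.739) = 14.200 × √0.261 ≃ 14.200 × 0.511 ≃ 7.255
Standard error of the difference = 7.255·√2 ≃ 10.259
Smallest detectable difference = 1.96×10.259 ≃ 20.108

20.11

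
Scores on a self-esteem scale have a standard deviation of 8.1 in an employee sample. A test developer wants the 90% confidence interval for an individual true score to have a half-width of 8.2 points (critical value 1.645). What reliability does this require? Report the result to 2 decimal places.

SEM needed = half-width / z = 8.2/1.645 ≈ 4.9848
r = 1 − (SEM / SD)² = 1 − (4.9848 / 8.1)² ≈ 1 − 0.3787 ≈ 0.6213

0.62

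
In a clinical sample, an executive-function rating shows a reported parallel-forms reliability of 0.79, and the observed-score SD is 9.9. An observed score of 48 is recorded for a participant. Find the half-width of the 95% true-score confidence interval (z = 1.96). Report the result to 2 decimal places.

8.89

SEM = 9.90000 × √(1 − 0.79000) = 9.90000 × √0.21000 ≈ 9.90000 × 0.45826 ≈ 4.53675
Margin = 1.96 × 4.53675 ≈ 8.89203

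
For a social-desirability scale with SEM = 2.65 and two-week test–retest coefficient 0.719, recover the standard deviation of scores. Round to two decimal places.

5.00

SD = SEM / √(1 − r) = 2.65 / √0.2810 ≃ 2.65 / 0.5301 ≃ 4.9991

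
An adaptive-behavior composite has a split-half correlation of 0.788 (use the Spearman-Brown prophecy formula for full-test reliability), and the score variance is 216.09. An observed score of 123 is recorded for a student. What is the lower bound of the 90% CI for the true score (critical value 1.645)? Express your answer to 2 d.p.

SD = √216.09 ≈ 14.700
r_full = 2·0.788 / (1 + 0.788) ≈ 0.881
SEM = 14.700×√(1 − 0.881) ≈ 5.062
Margin = 1.645 × 5.062 ≈ 8.327
Lower limit = 123 − 8.327 ≈ 114.673

114.67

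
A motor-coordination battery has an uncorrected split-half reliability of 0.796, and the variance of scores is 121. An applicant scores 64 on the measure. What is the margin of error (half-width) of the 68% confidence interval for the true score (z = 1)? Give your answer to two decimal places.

σ = 121^(1/2) = 11.000
r_full = 2·0.796 / (1 + 0.796) ≈ 0.886
The standard error of measurement is 11.000×√(1 − 0.886) ≈ 11.000×0.337 ≈ 3.707.
Margin = 1 × 3.707 ≈ 3.707

3.71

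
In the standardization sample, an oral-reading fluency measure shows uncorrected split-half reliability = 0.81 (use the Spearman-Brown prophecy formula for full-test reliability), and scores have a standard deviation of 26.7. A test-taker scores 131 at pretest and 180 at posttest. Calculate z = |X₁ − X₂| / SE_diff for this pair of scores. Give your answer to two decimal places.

Spearman-Brown: r = 2(0.81) / (1 + 0.81) = 1.620 / 1.810 ≈ 0.895
SEM = 26.700 · √(1 − 0.895) = 26.700 · √0.105 ≈ 26.700 · 0.324 ≈ 8.651
SE_diff = SEM · √2 ≈ 8.651 · 1.414 ≈ 12.234
z = 49 / 12.234 ≈ 4.005

4.01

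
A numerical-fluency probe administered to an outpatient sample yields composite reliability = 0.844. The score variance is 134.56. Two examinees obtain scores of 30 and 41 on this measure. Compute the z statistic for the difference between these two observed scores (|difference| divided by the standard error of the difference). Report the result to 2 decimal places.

1.70

SD = √134.56 ≈ 11.600
SEM = 11.600 × √(1 − 0.844) = 11.600 × √0.156 ≈ 11.600 × 0.395 ≈ 4.582
SE_diff = √2 × SEM ≈ 6.479
z = 11 / 6.479 ≈ 1.698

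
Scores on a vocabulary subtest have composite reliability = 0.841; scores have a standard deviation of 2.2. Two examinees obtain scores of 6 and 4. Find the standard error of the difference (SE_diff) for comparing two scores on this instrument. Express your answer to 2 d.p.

SEM = 2.20000·√(1 − 0.84100) ≈ 0.87725
Standard error of the difference = 0.87725·√2 ≈ 1.24061

1.24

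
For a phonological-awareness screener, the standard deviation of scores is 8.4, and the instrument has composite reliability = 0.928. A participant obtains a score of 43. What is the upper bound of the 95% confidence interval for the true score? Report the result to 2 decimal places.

47.42

SEM = 8.4000·√(1 − 0.9280) ≃ 2.2540
Margin = 1.96 · 2.2540 ≃ 4.4178
Upper limit = 43 + 4.4178 ≃ 47.4178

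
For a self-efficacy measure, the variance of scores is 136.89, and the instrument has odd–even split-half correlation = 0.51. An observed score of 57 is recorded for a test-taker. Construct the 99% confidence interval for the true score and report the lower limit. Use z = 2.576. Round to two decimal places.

SD = √136.89 ≈ 11.700
r_full = 2·0.51 / (1 + 0.51) ≈ 0.675
SEM = 11.700×√(1 − 0.675) ≈ 6.665
Margin = 2.576 × 6.665 ≈ 17.169
Lower limit = 57 − 17.169 ≈ 39.831

39.83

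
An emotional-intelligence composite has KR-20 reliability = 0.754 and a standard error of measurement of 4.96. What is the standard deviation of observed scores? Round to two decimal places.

10.00

σ = SEM·(1 − r)^(−1/2) ≈ 4.96*2.01619 ≈ 10.00033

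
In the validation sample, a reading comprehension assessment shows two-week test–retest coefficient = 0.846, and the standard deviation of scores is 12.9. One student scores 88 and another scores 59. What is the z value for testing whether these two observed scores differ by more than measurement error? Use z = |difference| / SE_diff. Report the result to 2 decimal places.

4.05

The standard error of measurement is 12.900×√(1 − 0.846) ≃ 12.900×0.392 ≃ 5.062.
Standard error of the difference = 5.062·√2 ≃ 7.159
z = |88 − 59| / 7.159 = 29 / 7.159 ≃ 4.051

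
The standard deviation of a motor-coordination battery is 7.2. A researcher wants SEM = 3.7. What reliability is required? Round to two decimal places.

r = 1 − (SEM / SD)² = 1 − (3.700 / 7.2)² ≈ 1 − 0.264 ≈ 0.736

0.74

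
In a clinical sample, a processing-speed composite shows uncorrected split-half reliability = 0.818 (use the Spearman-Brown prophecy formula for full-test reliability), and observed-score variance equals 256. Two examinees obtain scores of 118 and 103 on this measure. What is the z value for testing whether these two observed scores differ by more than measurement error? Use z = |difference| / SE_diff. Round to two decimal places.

SD = √256 = 16.00000
Full-length reliability (Spearman-Brown) = 2(0.818)/(1+0.818) ≈ 0.89989
The standard error of measurement is 16.00000·√(1 − 0.89989) ≈ 16.00000·0.31640 ≈ 5.06243.
SE_diff = √2 · SEM ≈ 7.15935
z = |118 − 103| / 7.15935 = 15 / 7.15935 ≈ 2.09516

2.10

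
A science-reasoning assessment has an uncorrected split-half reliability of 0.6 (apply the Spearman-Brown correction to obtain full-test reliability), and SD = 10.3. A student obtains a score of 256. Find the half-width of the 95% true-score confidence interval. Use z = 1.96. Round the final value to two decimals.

10.09

Full-length reliability (Spearman-Brown) = 2(0.6)/(1+0.6) ≈ 0.7500
The standard error of measurement is 10.3000*√(1 − 0.7500) ≈ 10.3000*0.5000 ≈ 5.1500.
1.96 * SEM ≈ 10.0940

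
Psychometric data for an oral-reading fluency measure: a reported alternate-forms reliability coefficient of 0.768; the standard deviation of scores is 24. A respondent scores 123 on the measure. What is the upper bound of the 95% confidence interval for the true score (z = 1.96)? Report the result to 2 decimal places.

SEM = 24.00000 * √(1 − 0.76800) = 24.00000 * √0.23200 ≈ 24.00000 * 0.48166 ≈ 11.55993
Margin = 1.96 * 11.55993 ≈ 22.65746
Upper bound: 123 + 22.65746 = 145.65746

145.66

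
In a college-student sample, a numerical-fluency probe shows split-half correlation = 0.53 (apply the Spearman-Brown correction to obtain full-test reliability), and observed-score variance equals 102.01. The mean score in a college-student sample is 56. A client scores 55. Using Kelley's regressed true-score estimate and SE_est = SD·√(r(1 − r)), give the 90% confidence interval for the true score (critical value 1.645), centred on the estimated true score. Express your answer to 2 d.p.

σ = 102.01^(1/2) = 10.100
Spearman-Brown: r = 2(0.53) / (1 + 0.53) = 1.060 / 1.530 ≈ 0.693
T̂ = 0.693(55) + 0.307(56) ≈ 55.307
SE_est = 10.100·√[r(1 − r)] ≈ 4.659
90% CI: 55.307 ± 7.665 ≈ (47.642, 62.972)

[47.64, 62.97]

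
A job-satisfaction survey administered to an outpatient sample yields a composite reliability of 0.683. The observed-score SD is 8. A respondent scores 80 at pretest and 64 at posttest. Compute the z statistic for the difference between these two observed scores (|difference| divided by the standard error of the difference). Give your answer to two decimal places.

2.51

SEM = 8.000×√(1 − 0.683) ≈ 4.504
Standard error of the difference = 4.504·√2 ≈ 6.370
z = 16 / 6.370 ≈ 2.512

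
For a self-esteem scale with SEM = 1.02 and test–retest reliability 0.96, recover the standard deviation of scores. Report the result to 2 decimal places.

5.10

SD = 1.02 / √(1 − 0.96) ≈ 5.1000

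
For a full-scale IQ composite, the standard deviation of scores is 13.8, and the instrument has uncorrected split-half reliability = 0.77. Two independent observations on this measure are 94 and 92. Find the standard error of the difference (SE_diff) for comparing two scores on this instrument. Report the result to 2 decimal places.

7.04

Spearman-Brown: r = 2(0.77) / (1 + 0.77) = 1.54000 / 1.77000 ≃ 0.87006
The standard error of measurement is 13.80000×√(1 − 0.87006) ≃ 13.80000×0.36048 ≃ 4.97458.
SE_diff = SEM × √2 ≃ 4.97458 × 1.41421 ≃ 7.03512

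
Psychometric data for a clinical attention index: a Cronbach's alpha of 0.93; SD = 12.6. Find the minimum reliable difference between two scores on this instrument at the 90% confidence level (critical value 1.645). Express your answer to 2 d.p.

7.76

SEM = 12.6000 · √(1 − 0.9300) = 12.6000 · √0.0700 ≈ 12.6000 · 0.2646 ≈ 3.3336
SE_diff = SEM · √2 ≈ 3.3336 · 1.4142 ≈ 4.7145
Smallest detectable difference = 1.645·4.7145 ≈ 7.7553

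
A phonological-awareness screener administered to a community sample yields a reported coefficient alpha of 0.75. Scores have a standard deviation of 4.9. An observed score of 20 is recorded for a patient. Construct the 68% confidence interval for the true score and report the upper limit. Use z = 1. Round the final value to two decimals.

22.45

The standard error of measurement is 4.9000×√(1 − 0.7500) ≈ 4.9000×0.5000 ≈ 2.4500.
Half-width = 1×2.4500 ≈ 2.4500
Upper limit = 20 + 2.4500 ≈ 22.4500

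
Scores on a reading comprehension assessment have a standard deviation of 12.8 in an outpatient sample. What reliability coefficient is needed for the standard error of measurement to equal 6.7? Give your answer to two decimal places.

r = 1 − (SEM / SD)² = 1 − (6.70000 / 12.8)² ≈ 1 − 0.27399 ≈ 0.72601

0.73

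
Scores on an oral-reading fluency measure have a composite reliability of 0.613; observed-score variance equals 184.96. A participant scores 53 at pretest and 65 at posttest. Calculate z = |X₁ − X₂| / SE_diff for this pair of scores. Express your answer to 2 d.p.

1.00

σ = 184.96^(1/2) = 13.600
SEM = 13.600 · √(1 − 0.613) = 13.600 · √0.387 ≈ 13.600 · 0.622 ≈ 8.460
SE_diff = SEM · √2 ≈ 8.460 · 1.414 ≈ 11.965
z = 12 / 11.965 ≈ 1.003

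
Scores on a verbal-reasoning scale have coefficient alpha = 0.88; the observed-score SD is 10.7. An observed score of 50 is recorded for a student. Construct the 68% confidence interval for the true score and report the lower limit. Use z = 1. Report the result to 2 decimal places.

SEM = 10.700 × √(1 − 0.880) = 10.700 × √0.120 ≈ 10.700 × 0.346 ≈ 3.707
Margin = 1 × 3.707 ≈ 3.707
Lower limit = 50 − 3.707 ≈ 46.293

46.29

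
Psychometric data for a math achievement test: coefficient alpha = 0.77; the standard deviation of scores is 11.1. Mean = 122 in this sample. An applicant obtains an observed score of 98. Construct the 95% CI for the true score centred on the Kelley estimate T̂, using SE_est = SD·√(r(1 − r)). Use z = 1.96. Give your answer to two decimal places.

T̂ = 0.7700(98) + 0.2300(122) ≈ 103.5200
SE_est = SD * √(r(1 − r)) = 11.1000 * √0.1771 ≈ 11.1000 * 0.4208 ≈ 4.6712
CI = 103.5200 ± 1.96 * 4.6712 → [94.3644, 112.6756]

[94.36, 112.68]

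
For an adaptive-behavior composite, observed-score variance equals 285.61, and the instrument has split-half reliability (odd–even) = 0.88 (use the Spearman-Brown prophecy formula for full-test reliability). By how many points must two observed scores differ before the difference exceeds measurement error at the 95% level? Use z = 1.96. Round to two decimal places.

11.84

σ = 285.61^(1/2) = 16.9000
Spearman-Brown: r = 2(0.88) / (1 + 0.88) = 1.7600 / 1.8800 ≈ 0.9362
SEM = 16.9000*√(1 − 0.9362) ≈ 4.2697
SE_diff = √2 * SEM ≈ 6.0383
Smallest detectable difference = 1.96*6.0383 ≈ 11.8350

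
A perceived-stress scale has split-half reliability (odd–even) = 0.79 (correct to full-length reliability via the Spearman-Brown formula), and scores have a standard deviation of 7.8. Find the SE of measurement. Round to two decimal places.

2.67

r_full = 2·0.79 / (1 + 0.79) ≈ 0.883
SEM = 7.800·√(1 − 0.883) ≈ 2.672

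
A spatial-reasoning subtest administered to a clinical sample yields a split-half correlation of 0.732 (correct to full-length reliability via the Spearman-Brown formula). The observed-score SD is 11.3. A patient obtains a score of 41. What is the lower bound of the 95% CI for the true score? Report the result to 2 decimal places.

Full-length reliability (Spearman-Brown) = 2(0.732)/(1+0.732) ≈ 0.845
SEM = 11.300*√(1 − 0.845) ≈ 4.445
1.96 * SEM ≈ 8.712
Lower bound: 41 − 8.712 = 32.288

32.29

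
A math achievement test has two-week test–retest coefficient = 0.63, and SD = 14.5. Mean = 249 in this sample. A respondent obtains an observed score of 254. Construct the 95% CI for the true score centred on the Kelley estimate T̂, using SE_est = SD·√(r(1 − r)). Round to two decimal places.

T̂ = 0.6300(254) + 0.3700(249) ≃ 252.1500
SE_est = SD × √(r(1 − r)) = 14.5000 × √0.2331 ≃ 14.5000 × 0.4828 ≃ 7.0007
CI = 252.1500 ± 1.96 × 7.0007 → [238.4287, 265.8713]

[238.43, 265.87]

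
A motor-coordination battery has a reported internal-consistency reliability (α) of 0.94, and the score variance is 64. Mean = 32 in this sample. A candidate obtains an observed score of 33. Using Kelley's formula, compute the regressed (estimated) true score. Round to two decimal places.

32.94

T̂ = 0.940(33) + 0.060(32) ≃ 32.940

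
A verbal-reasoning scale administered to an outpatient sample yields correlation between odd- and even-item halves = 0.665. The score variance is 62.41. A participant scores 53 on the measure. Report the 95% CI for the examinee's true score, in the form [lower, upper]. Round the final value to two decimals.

σ = 62.41^(1/2) = 7.9000
r_full = 2·0.665 / (1 + 0.665) ≈ 0.7988
SEM = 7.9000·√(1 − 0.7988) ≈ 3.5436
Half-width = 1.96·3.5436 ≈ 6.9454
Interval: (46.0546, 59.9454)

[46.05, 59.95]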